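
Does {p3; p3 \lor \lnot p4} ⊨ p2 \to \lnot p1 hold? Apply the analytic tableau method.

No

Initial set: {T p3; T (p3 \lor \lnot p4); F (p2 \to \lnot p1)}.
F (p2 \to \lnot p1): α-rule — add T p2, F \lnot p1.
T (p3 \lor \lnot p4): β-rule — branch into T p3  //  T \lnot p4.
  branch 1 (add T p3):
    ○ open, literals {p1=1, p2=1, p3=1}.
  branch 2 (add T \lnot p4):
    ○ open, literals {p1=1, p2=1, p3=1, p4=0}.
0 branches closed, 2 open.
An open branch gives a countermodel: p1=1, p2=1, p3=1 (unmentioned atoms arbitrary); the premises hold there but the conclusion fails.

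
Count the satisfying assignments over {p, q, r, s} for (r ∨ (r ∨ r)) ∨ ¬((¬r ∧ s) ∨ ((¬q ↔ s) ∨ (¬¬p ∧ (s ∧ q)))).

Initial set: {T ((r ∨ (r ∨ r)) ∨ ¬((¬r ∧ s) ∨ ((¬q ↔ s) ∨ (¬¬p ∧ (s ∧ q)))))}.
T ((r ∨ (r ∨ r)) ∨ ¬((¬r ∧ s) ∨ ((¬q ↔ s) ∨ (¬¬p ∧ (s ∧ q))))): β-rule — branch into T (r ∨ (r ∨ r))  //  T ¬((¬r ∧ s) ∨ ((¬q ↔ s) ∨ (¬¬p ∧ (s ∧ q)))).
  branch 1 (add T (r ∨ (r ∨ r))):
    T (r ∨ (r ∨ r)): β-rule — branch into T r  //  T (r ∨ r).
      branch 1.1 (add T r):
        ○ open, literals {r=T}.
      branch 1.2 (add T (r ∨ r)):
        T (r ∨ r): β-rule — branch into T r  //  T r.
          branch 1.2.1 (add T r):
            ○ open, literals {r=T}.
          branch 1.2.2 (add T r):
            ○ open, literals {r=T}.
  branch 2 (add T ¬((¬r ∧ s) ∨ ((¬q ↔ s) ∨ (¬¬p ∧ (s ∧ q))))):
    T ¬((¬r ∧ s) ∨ ((¬q ↔ s) ∨ (¬¬p ∧ (s ∧ q)))): α-rule — add F (¬r ∧ s), F ((¬q ↔ s) ∨ (¬¬p ∧ (s ∧ q))).
    F ((¬q ↔ s) ∨ (¬¬p ∧ (s ∧ q))): α-rule — add F (¬q ↔ s), F (¬¬p ∧ (s ∧ q)).
    F (¬r ∧ s): β-rule — branch into F ¬r  //  F s.
      branch 2.1 (add F ¬r):
        F (¬q ↔ s): β-rule — branch into T ¬q, F s  //  F ¬q, T s.
          branch 2.1.1 (add T ¬q, F s):
            F (¬¬p ∧ (s ∧ q)): β-rule — branch into F ¬¬p  //  F (s ∧ q).
              branch 2.1.1.1 (add F ¬¬p):
                F ¬¬p: drop double negation, giving F p.
                ○ open, literals {p=F, q=F, r=T, s=F}.
              branch 2.1.1.2 (add F (s ∧ q)):
                F (s ∧ q): β-rule — branch into F s  //  F q.
                  branch 2.1.1.2.1 (add F s):
                    ○ open, literals {q=F, r=T, s=F}.
                  branch 2.1.1.2.2 (add F q):
                    ○ open, literals {q=F, r=T, s=F}.
          branch 2.1.2 (add F ¬q, T s):
            F (¬¬p ∧ (s ∧ q)): β-rule — branch into F ¬¬p  //  F (s ∧ q).
              branch 2.1.2.1 (add F ¬¬p):
                F ¬¬p: drop double negation, giving F p.
                ○ open, literals {p=F, q=T, r=T, s=T}.
              branch 2.1.2.2 (add F (s ∧ q)):
                F (s ∧ q): β-rule — branch into F s  //  F q.
                  branch 2.1.2.2.1 (add F s):
                    × closes — contains both s and ¬s.
                  branch 2.1.2.2.2 (add F q):
                    × closes — contains both q and ¬q.
      branch 2.2 (add F s):
        F (¬q ↔ s): β-rule — branch into T ¬q, F s  //  F ¬q, T s.
          branch 2.2.1 (add T ¬q, F s):
            F (¬¬p ∧ (s ∧ q)): β-rule — branch into F ¬¬p  //  F (s ∧ q).
              branch 2.2.1.1 (add F ¬¬p):
                F ¬¬p: drop double negation, giving F p.
                ○ open, literals {p=F, q=F, s=F}.
              branch 2.2.1.2 (add F (s ∧ q)):
                F (s ∧ q): β-rule — branch into F s  //  F q.
                  branch 2.2.1.2.1 (add F s):
                    ○ open, literals {q=F, s=F}.
                  branch 2.2.1.2.2 (add F q):
                    ○ open, literals {q=F, s=F}.
          branch 2.2.2 (add F ¬q, T s):
            × closes — contains both s and ¬s.
3 branches closed, 10 open.
Each open branch fixes some atoms; the unmentioned ones are free. Counting distinct full assignments: branch {r=T} (p, q, s) contributes 8 new; branch {r=T} (p, q, s) contributes 0 new; branch {r=T} (p, q, s) contributes 0 new; branch {p=F, q=F, r=T, s=F} (none free) contributes 0 new; branch {q=F, r=T, s=F} (p) contributes 0 new; branch {q=F, r=T, s=F} (p) contributes 0 new; branch {p=F, q=T, r=T, s=T} (none free) contributes 0 new; branch {p=F, q=F, s=F} (r) contributes 1 new; branch {q=F, s=F} (p, r) contributes 1 new; branch {q=F, s=F} (p, r) contributes 0 new. Total: 10.

10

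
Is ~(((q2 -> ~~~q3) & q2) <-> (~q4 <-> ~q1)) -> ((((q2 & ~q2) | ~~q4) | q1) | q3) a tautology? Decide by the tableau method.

Not valid

Assume the negation and expand:
Initial set: {~(~(((q2 -> ~~~q3) & q2) <-> (~q4 <-> ~q1)) -> ((((q2 & ~q2) | ~~q4) | q1) | q3))}.
~(~(((q2 -> ~~~q3) & q2) <-> (~q4 <-> ~q1)) -> ((((q2 & ~q2) | ~~q4) | q1) | q3)): α-rule — add ~(((q2 -> ~~~q3) & q2) <-> (~q4 <-> ~q1)), ~((((q2 & ~q2) | ~~q4) | q1) | q3).
~((((q2 & ~q2) | ~~q4) | q1) | q3): α-rule — add ~(((q2 & ~q2) | ~~q4) | q1), ~q3.
~(((q2 & ~q2) | ~~q4) | q1): α-rule — add ~((q2 & ~q2) | ~~q4), ~q1.
~((q2 & ~q2) | ~~q4): α-rule — add ~(q2 & ~q2), ~~~q4.
~~~q4: drop double negation, giving ~q4.
~(((q2 -> ~~~q3) & q2) <-> (~q4 <-> ~q1)): β-rule — branch into ((q2 -> ~~~q3) & q2), ~(~q4 <-> ~q1)  //  ~((q2 -> ~~~q3) & q2), (~q4 <-> ~q1).
  branch 1 (add ((q2 -> ~~~q3) & q2), ~(~q4 <-> ~q1)):
    ((q2 -> ~~~q3) & q2): α-rule — add (q2 -> ~~~q3), q2.
    ~(q2 & ~q2): β-rule — branch into ~q2  //  ~~q2.
      branch 1.1 (add ~q2):
        × closes — contains both q2 and ~q2.
      branch 1.2 (add ~~q2):
        ~(~q4 <-> ~q1): β-rule — branch into ~q4, ~~q1  //  ~~q4, ~q1.
          branch 1.2.1 (add ~q4, ~~q1):
            × closes — contains both q1 and ~q1.
          branch 1.2.2 (add ~~q4, ~q1):
            × closes — contains both q4 and ~q4.
  branch 2 (add ~((q2 -> ~~~q3) & q2), (~q4 <-> ~q1)):
    ~(q2 & ~q2): β-rule — branch into ~q2  //  ~~q2.
      branch 2.1 (add ~q2):
        ~((q2 -> ~~~q3) & q2): β-rule — branch into ~(q2 -> ~~~q3)  //  ~q2.
          branch 2.1.1 (add ~(q2 -> ~~~q3)):
            ~(q2 -> ~~~q3): α-rule — add q2, ~~~~q3.
            × closes — contains both q2 and ~q2.
          branch 2.1.2 (add ~q2):
            (~q4 <-> ~q1): β-rule — branch into ~q4, ~q1  //  ~~q4, ~~q1.
              branch 2.1.2.1 (add ~q4, ~q1):
                ○ open, literals {q1=0, q2=0, q3=0, q4=0}.
              branch 2.1.2.2 (add ~~q4, ~~q1):
                × closes — contains both q4 and ~q4.
      branch 2.2 (add ~~q2):
        ~((q2 -> ~~~q3) & q2): β-rule — branch into ~(q2 -> ~~~q3)  //  ~q2.
          branch 2.2.1 (add ~(q2 -> ~~~q3)):
            ~(q2 -> ~~~q3): α-rule — add q2, ~~~~q3.
            ~~~~q3: drop double negation, giving ~~q3.
            × closes — contains both q3 and ~q3.
          branch 2.2.2 (add ~q2):
            × closes — contains both q2 and ~q2.
7 branches closed, 1 open.
An open branch gives a countermodel: q1=0, q2=0, q3=0, q4=0 (unmentioned atoms arbitrary); under it the original formula is false.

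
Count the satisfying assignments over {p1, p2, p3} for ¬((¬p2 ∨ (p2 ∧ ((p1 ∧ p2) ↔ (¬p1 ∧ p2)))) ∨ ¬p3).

Initial set: {¬((¬p2 ∨ (p2 ∧ ((p1 ∧ p2) ↔ (¬p1 ∧ p2)))) ∨ ¬p3)}.
¬((¬p2 ∨ (p2 ∧ ((p1 ∧ p2) ↔ (¬p1 ∧ p2)))) ∨ ¬p3): α-rule — add ¬(¬p2 ∨ (p2 ∧ ((p1 ∧ p2) ↔ (¬p1 ∧ p2)))), ¬¬p3.
¬(¬p2 ∨ (p2 ∧ ((p1 ∧ p2) ↔ (¬p1 ∧ p2)))): α-rule — add ¬¬p2, ¬(p2 ∧ ((p1 ∧ p2) ↔ (¬p1 ∧ p2))).
¬(p2 ∧ ((p1 ∧ p2) ↔ (¬p1 ∧ p2))): β-rule — branch into ¬p2  //  ¬((p1 ∧ p2) ↔ (¬p1 ∧ p2)).
  branch 1 (add ¬p2):
    × closes — contains both p2 and ¬p2.
  branch 2 (add ¬((p1 ∧ p2) ↔ (¬p1 ∧ p2))):
    ¬((p1 ∧ p2) ↔ (¬p1 ∧ p2)): β-rule — branch into (p1 ∧ p2), ¬(¬p1 ∧ p2)  //  ¬(p1 ∧ p2), (¬p1 ∧ p2).
      branch 2.1 (add (p1 ∧ p2), ¬(¬p1 ∧ p2)):
        (p1 ∧ p2): α-rule — add p1, p2.
        ¬(¬p1 ∧ p2): β-rule — branch into ¬¬p1  //  ¬p2.
          branch 2.1.1 (add ¬¬p1):
            ○ open, literals {p1=T, p2=T, p3=T}.
          branch 2.1.2 (add ¬p2):
            × closes — contains both p2 and ¬p2.
      branch 2.2 (add ¬(p1 ∧ p2), (¬p1 ∧ p2)):
        (¬p1 ∧ p2): α-rule — add ¬p1, p2.
        ¬(p1 ∧ p2): β-rule — branch into ¬p1  //  ¬p2.
          branch 2.2.1 (add ¬p1):
            ○ open, literals {p1=F, p2=T, p3=T}.
          branch 2.2.2 (add ¬p2):
            × closes — contains both p2 and ¬p2.
3 branches closed, 2 open.
Each open branch fixes some atoms; the unmentioned ones are free. Counting distinct full assignments: branch {p1=T, p2=T, p3=T} (none free) contributes 1 new; branch {p1=F, p2=T, p3=T} (none free) contributes 1 new. Total: 2.

2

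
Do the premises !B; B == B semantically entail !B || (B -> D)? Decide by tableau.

Yes

Initial set: {T !B; T (B == B); F (!B || (B -> D))}.
F (!B || (B -> D)): α-rule — add F !B, F (B -> D).
× closes — contains both B and !B.
All 1 branch closes.
Every branch closed, so the premises entail the conclusion.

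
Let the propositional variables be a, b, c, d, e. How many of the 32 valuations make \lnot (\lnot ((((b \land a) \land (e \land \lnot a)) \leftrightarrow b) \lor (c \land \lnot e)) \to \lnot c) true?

4

Initial set: {\lnot (\lnot ((((b \land a) \land (e \land \lnot a)) \leftrightarrow b) \lor (c \land \lnot e)) \to \lnot c)}.
\lnot (\lnot ((((b \land a) \land (e \land \lnot a)) \leftrightarrow b) \lor (c \land \lnot e)) \to \lnot c): α-rule — add \lnot ((((b \land a) \land (e \land \lnot a)) \leftrightarrow b) \lor (c \land \lnot e)), \lnot \lnot c.
\lnot ((((b \land a) \land (e \land \lnot a)) \leftrightarrow b) \lor (c \land \lnot e)): α-rule — add \lnot (((b \land a) \land (e \land \lnot a)) \leftrightarrow b), \lnot (c \land \lnot e).
\lnot (((b \land a) \land (e \land \lnot a)) \leftrightarrow b): β-rule — branch into ((b \land a) \land (e \land \lnot a)), \lnot b  //  \lnot ((b \land a) \land (e \land \lnot a)), b.
  branch 1 (add ((b \land a) \land (e \land \lnot a)), \lnot b):
    ((b \land a) \land (e \land \lnot a)): α-rule — add (b \land a), (e \land \lnot a).
    (b \land a): α-rule — add b, a.
    × closes — contains both b and \lnot b.
  branch 2 (add \lnot ((b \land a) \land (e \land \lnot a)), b):
    \lnot (c \land \lnot e): β-rule — branch into \lnot c  //  \lnot \lnot e.
      branch 2.1 (add \lnot c):
        × closes — contains both c and \lnot c.
      branch 2.2 (add \lnot \lnot e):
        \lnot ((b \land a) \land (e \land \lnot a)): β-rule — branch into \lnot (b \land a)  //  \lnot (e \land \lnot a).
          branch 2.2.1 (add \lnot (b \land a)):
            \lnot (b \land a): β-rule — branch into \lnot b  //  \lnot a.
              branch 2.2.1.1 (add \lnot b):
                × closes — contains both b and \lnot b.
              branch 2.2.1.2 (add \lnot a):
                ○ open, literals {a=0, b=1, c=1, e=1}.
          branch 2.2.2 (add \lnot (e \land \lnot a)):
            \lnot (e \land \lnot a): β-rule — branch into \lnot e  //  \lnot \lnot a.
              branch 2.2.2.1 (add \lnot e):
                × closes — contains both e and \lnot e.
              branch 2.2.2.2 (add \lnot \lnot a):
                ○ open, literals {a=1, b=1, c=1, e=1}.
4 branches closed, 2 open.
Each open branch fixes some atoms; the unmentioned ones are free. Counting distinct full assignments: branch {a=0, b=1, c=1, e=1} (d) contributes 2 new; branch {a=1, b=1, c=1, e=1} (d) contributes 2 new. Total: 4.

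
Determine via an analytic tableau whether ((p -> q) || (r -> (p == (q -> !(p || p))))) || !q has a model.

Initial set: {T (((p -> q) || (r -> (p == (q -> !(p || p))))) || !q)}.
T (((p -> q) || (r -> (p == (q -> !(p || p))))) || !q): β-rule — branch into T ((p -> q) || (r -> (p == (q -> !(p || p)))))  //  T !q.
  branch 1 (add T ((p -> q) || (r -> (p == (q -> !(p || p)))))):
    T ((p -> q) || (r -> (p == (q -> !(p || p))))): β-rule — branch into T (p -> q)  //  T (r -> (p == (q -> !(p || p)))).
      branch 1.1 (add T (p -> q)):
        T (p -> q): β-rule — branch into F p  //  T q.
          branch 1.1.1 (add F p):
            ○ open, literals {p=0}.
          branch 1.1.2 (add T q):
            ○ open, literals {q=1}.
      branch 1.2 (add T (r -> (p == (q -> !(p || p))))):
        T (r -> (p == (q -> !(p || p)))): β-rule — branch into F r  //  T (p == (q -> !(p || p))).
          branch 1.2.1 (add F r):
            ○ open, literals {r=0}.
          branch 1.2.2 (add T (p == (q -> !(p || p)))):
            T (p == (q -> !(p || p))): β-rule — branch into T p, T (q -> !(p || p))  //  F p, F (q -> !(p || p)).
              branch 1.2.2.1 (add T p, T (q -> !(p || p))):
                T (q -> !(p || p)): β-rule — branch into F q  //  T !(p || p).
                  branch 1.2.2.1.1 (add F q):
                    ○ open, literals {p=1, q=0}.
                  branch 1.2.2.1.2 (add T !(p || p)):
                    T !(p || p): α-rule — add F p, F p.
                    × closes — contains both p and !p.
              branch 1.2.2.2 (add F p, F (q -> !(p || p))):
                F (q -> !(p || p)): α-rule — add T q, F !(p || p).
                F !(p || p): β-rule — branch into T p  //  T p.
                  branch 1.2.2.2.1 (add T p):
                    × closes — contains both p and !p.
                  branch 1.2.2.2.2 (add T p):
                    × closes — contains both p and !p.
  branch 2 (add T !q):
    ○ open, literals {q=0}.
3 branches closed, 5 open.
An open branch gives a satisfying assignment: p=0.

Satisfiable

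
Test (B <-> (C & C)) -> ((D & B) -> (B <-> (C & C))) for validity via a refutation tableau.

Assume the negation and expand:
Initial set: {~((B <-> (C & C)) -> ((D & B) -> (B <-> (C & C))))}.
~((B <-> (C & C)) -> ((D & B) -> (B <-> (C & C)))): α-rule — add (B <-> (C & C)), ~((D & B) -> (B <-> (C & C))).
~((D & B) -> (B <-> (C & C))): α-rule — add (D & B), ~(B <-> (C & C)).
(D & B): α-rule — add D, B.
(B <-> (C & C)): β-rule — branch into B, (C & C)  //  ~B, ~(C & C).
  branch 1 (add B, (C & C)):
    (C & C): α-rule — add C, C.
    ~(B <-> (C & C)): β-rule — branch into B, ~(C & C)  //  ~B, (C & C).
      branch 1.1 (add B, ~(C & C)):
        ~(C & C): β-rule — branch into ~C  //  ~C.
          branch 1.1.1 (add ~C):
            × closes — contains both C and ~C.
          branch 1.1.2 (add ~C):
            × closes — contains both C and ~C.
      branch 1.2 (add ~B, (C & C)):
        × closes — contains both B and ~B.
  branch 2 (add ~B, ~(C & C)):
    × closes — contains both B and ~B.
All 4 branches close.
Every branch closed, so the negation is unsatisfiable and the formula is valid.

Valid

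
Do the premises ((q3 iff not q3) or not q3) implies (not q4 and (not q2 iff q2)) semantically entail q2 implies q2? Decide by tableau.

Initial set: {(((q3 iff not q3) or not q3) implies (not q4 and (not q2 iff q2))); not (q2 implies q2)}.
not (q2 implies q2): α-rule — add q2, not q2.
× closes — contains both q2 and not q2.
All 1 branch closes.
Every branch closed, so the premises entail the conclusion.

Yes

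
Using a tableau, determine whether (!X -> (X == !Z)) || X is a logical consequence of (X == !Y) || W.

Initial set: {((X == !Y) || W); !((!X -> (X == !Z)) || X)}.
!((!X -> (X == !Z)) || X): α-rule — add !(!X -> (X == !Z)), !X.
!(!X -> (X == !Z)): α-rule — add !X, !(X == !Z).
((X == !Y) || W): β-rule — branch into (X == !Y)  //  W.
  branch 1 (add (X == !Y)):
    !(X == !Z): β-rule — branch into X, !!Z  //  !X, !Z.
      branch 1.1 (add X, !!Z):
        × closes — contains both X and !X.
      branch 1.2 (add !X, !Z):
        (X == !Y): β-rule — branch into X, !Y  //  !X, !!Y.
          branch 1.2.1 (add X, !Y):
            × closes — contains both X and !X.
          branch 1.2.2 (add !X, !!Y):
            ○ open, literals {X=false, Y=true, Z=false}.
  branch 2 (add W):
    !(X == !Z): β-rule — branch into X, !!Z  //  !X, !Z.
      branch 2.1 (add X, !!Z):
        × closes — contains both X and !X.
      branch 2.2 (add !X, !Z):
        ○ open, literals {W=true, X=false, Z=false}.
3 branches closed, 2 open.
An open branch gives a countermodel: X=false, Y=true, Z=false (unmentioned atoms arbitrary); the premises hold there but the conclusion fails.

No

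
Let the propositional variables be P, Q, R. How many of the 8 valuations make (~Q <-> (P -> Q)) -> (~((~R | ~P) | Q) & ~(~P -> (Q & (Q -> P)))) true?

Initial set: {((~Q <-> (P -> Q)) -> (~((~R | ~P) | Q) & ~(~P -> (Q & (Q -> P)))))}.
((~Q <-> (P -> Q)) -> (~((~R | ~P) | Q) & ~(~P -> (Q & (Q -> P))))): β-rule — branch into ~(~Q <-> (P -> Q))  //  (~((~R | ~P) | Q) & ~(~P -> (Q & (Q -> P)))).
  branch 1 (add ~(~Q <-> (P -> Q))):
    ~(~Q <-> (P -> Q)): β-rule — branch into ~Q, ~(P -> Q)  //  ~~Q, (P -> Q).
      branch 1.1 (add ~Q, ~(P -> Q)):
        ~(P -> Q): α-rule — add P, ~Q.
        ○ open, literals {P=T, Q=F}.
      branch 1.2 (add ~~Q, (P -> Q)):
        (P -> Q): β-rule — branch into ~P  //  Q.
          branch 1.2.1 (add ~P):
            ○ open, literals {P=F, Q=T}.
          branch 1.2.2 (add Q):
            ○ open, literals {Q=T}.
  branch 2 (add (~((~R | ~P) | Q) & ~(~P -> (Q & (Q -> P))))):
    (~((~R | ~P) | Q) & ~(~P -> (Q & (Q -> P)))): α-rule — add ~((~R | ~P) | Q), ~(~P -> (Q & (Q -> P))).
    ~((~R | ~P) | Q): α-rule — add ~(~R | ~P), ~Q.
    ~(~P -> (Q & (Q -> P))): α-rule — add ~P, ~(Q & (Q -> P)).
    ~(~R | ~P): α-rule — add ~~R, ~~P.
    × closes — contains both P and ~P.
1 branch closed, 3 open.
Each open branch fixes some atoms; the unmentioned ones are free. Counting distinct full assignments: branch {P=T, Q=F} (R) contributes 2 new; branch {P=F, Q=T} (R) contributes 2 new; branch {Q=T} (P, R) contributes 2 new. Total: 6.

6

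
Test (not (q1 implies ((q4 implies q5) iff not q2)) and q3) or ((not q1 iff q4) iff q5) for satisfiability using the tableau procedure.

Initial set: {((not (q1 implies ((q4 implies q5) iff not q2)) and q3) or ((not q1 iff q4) iff q5))}.
((not (q1 implies ((q4 implies q5) iff not q2)) and q3) or ((not q1 iff q4) iff q5)): β-rule — branch into (not (q1 implies ((q4 implies q5) iff not q2)) and q3)  //  ((not q1 iff q4) iff q5).
  branch 1 (add (not (q1 implies ((q4 implies q5) iff not q2)) and q3)):
    (not (q1 implies ((q4 implies q5) iff not q2)) and q3): α-rule — add not (q1 implies ((q4 implies q5) iff not q2)), q3.
    not (q1 implies ((q4 implies q5) iff not q2)): α-rule — add q1, not ((q4 implies q5) iff not q2).
    not ((q4 implies q5) iff not q2): β-rule — branch into (q4 implies q5), not not q2  //  not (q4 implies q5), not q2.
      branch 1.1 (add (q4 implies q5), not not q2):
        (q4 implies q5): β-rule — branch into not q4  //  q5.
          branch 1.1.1 (add not q4):
            ○ open, literals {q1=1, q2=1, q3=1, q4=0}.
          branch 1.1.2 (add q5):
            ○ open, literals {q1=1, q2=1, q3=1, q5=1}.
      branch 1.2 (add not (q4 implies q5), not q2):
        not (q4 implies q5): α-rule — add q4, not q5.
        ○ open, literals {q1=1, q2=0, q3=1, q4=1, q5=0}.
  branch 2 (add ((not q1 iff q4) iff q5)):
    ((not q1 iff q4) iff q5): β-rule — branch into (not q1 iff q4), q5  //  not (not q1 iff q4), not q5.
      branch 2.1 (add (not q1 iff q4), q5):
        (not q1 iff q4): β-rule — branch into not q1, q4  //  not not q1, not q4.
          branch 2.1.1 (add not q1, q4):
            ○ open, literals {q1=0, q4=1, q5=1}.
          branch 2.1.2 (add not not q1, not q4):
            ○ open, literals {q1=1, q4=0, q5=1}.
      branch 2.2 (add not (not q1 iff q4), not q5):
        not (not q1 iff q4): β-rule — branch into not q1, not q4  //  not not q1, q4.
          branch 2.2.1 (add not q1, not q4):
            ○ open, literals {q1=0, q4=0, q5=0}.
          branch 2.2.2 (add not not q1, q4):
            ○ open, literals {q1=1, q4=1, q5=0}.
0 branches closed, 7 open.
An open branch gives a satisfying assignment: q1=1, q2=1, q3=1, q4=0.

Satisfiable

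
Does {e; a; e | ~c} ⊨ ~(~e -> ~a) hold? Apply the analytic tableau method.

No

Initial set: {e; a; (e | ~c); ~~(~e -> ~a)}.
(e | ~c): β-rule — branch into e  //  ~c.
  branch 1 (add e):
    ~~(~e -> ~a): β-rule — branch into ~~e  //  ~a.
      branch 1.1 (add ~~e):
        ○ open, literals {a=true, e=true}.
      branch 1.2 (add ~a):
        × closes — contains both a and ~a.
  branch 2 (add ~c):
    ~~(~e -> ~a): β-rule — branch into ~~e  //  ~a.
      branch 2.1 (add ~~e):
        ○ open, literals {a=true, c=false, e=true}.
      branch 2.2 (add ~a):
        × closes — contains both a and ~a.
2 branches closed, 2 open.
An open branch gives a countermodel: a=true, e=true (unmentioned atoms arbitrary); the premises hold there but the conclusion fails.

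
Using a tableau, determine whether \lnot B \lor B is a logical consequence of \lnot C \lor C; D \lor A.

Initial set: {(\lnot C \lor C); (D \lor A); \lnot (\lnot B \lor B)}.
\lnot (\lnot B \lor B): α-rule — add \lnot \lnot B, \lnot B.
× closes — contains both B and \lnot B.
All 1 branch closes.
Every branch closed, so the premises entail the conclusion.

Yes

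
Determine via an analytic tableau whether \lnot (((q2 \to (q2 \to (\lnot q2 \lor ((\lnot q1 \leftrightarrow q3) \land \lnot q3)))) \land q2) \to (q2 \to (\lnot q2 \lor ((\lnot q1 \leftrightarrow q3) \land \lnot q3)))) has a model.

Initial set: {T \lnot (((q2 \to (q2 \to (\lnot q2 \lor ((\lnot q1 \leftrightarrow q3) \land \lnot q3)))) \land q2) \to (q2 \to (\lnot q2 \lor ((\lnot q1 \leftrightarrow q3) \land \lnot q3))))}.
T \lnot (((q2 \to (q2 \to (\lnot q2 \lor ((\lnot q1 \leftrightarrow q3) \land \lnot q3)))) \land q2) \to (q2 \to (\lnot q2 \lor ((\lnot q1 \leftrightarrow q3) \land \lnot q3)))): α-rule — add T ((q2 \to (q2 \to (\lnot q2 \lor ((\lnot q1 \leftrightarrow q3) \land \lnot q3)))) \land q2), F (q2 \to (\lnot q2 \lor ((\lnot q1 \leftrightarrow q3) \land \lnot q3))).
T ((q2 \to (q2 \to (\lnot q2 \lor ((\lnot q1 \leftrightarrow q3) \land \lnot q3)))) \land q2): α-rule — add T (q2 \to (q2 \to (\lnot q2 \lor ((\lnot q1 \leftrightarrow q3) \land \lnot q3)))), T q2.
F (q2 \to (\lnot q2 \lor ((\lnot q1 \leftrightarrow q3) \land \lnot q3))): α-rule — add T q2, F (\lnot q2 \lor ((\lnot q1 \leftrightarrow q3) \land \lnot q3)).
F (\lnot q2 \lor ((\lnot q1 \leftrightarrow q3) \land \lnot q3)): α-rule — add F \lnot q2, F ((\lnot q1 \leftrightarrow q3) \land \lnot q3).
T (q2 \to (q2 \to (\lnot q2 \lor ((\lnot q1 \leftrightarrow q3) \land \lnot q3)))): β-rule — branch into F q2  //  T (q2 \to (\lnot q2 \lor ((\lnot q1 \leftrightarrow q3) \land \lnot q3))).
  branch 1 (add F q2):
    × closes — contains both q2 and \lnot q2.
  branch 2 (add T (q2 \to (\lnot q2 \lor ((\lnot q1 \leftrightarrow q3) \land \lnot q3)))):
    F ((\lnot q1 \leftrightarrow q3) \land \lnot q3): β-rule — branch into F (\lnot q1 \leftrightarrow q3)  //  F \lnot q3.
      branch 2.1 (add F (\lnot q1 \leftrightarrow q3)):
        T (q2 \to (\lnot q2 \lor ((\lnot q1 \leftrightarrow q3) \land \lnot q3))): β-rule — branch into F q2  //  T (\lnot q2 \lor ((\lnot q1 \leftrightarrow q3) \land \lnot q3)).
          branch 2.1.1 (add F q2):
            × closes — contains both q2 and \lnot q2.
          branch 2.1.2 (add T (\lnot q2 \lor ((\lnot q1 \leftrightarrow q3) \land \lnot q3))):
            F (\lnot q1 \leftrightarrow q3): β-rule — branch into T \lnot q1, F q3  //  F \lnot q1, T q3.
              branch 2.1.2.1 (add T \lnot q1, F q3):
                T (\lnot q2 \lor ((\lnot q1 \leftrightarrow q3) \land \lnot q3)): β-rule — branch into T \lnot q2  //  T ((\lnot q1 \leftrightarrow q3) \land \lnot q3).
                  branch 2.1.2.1.1 (add T \lnot q2):
                    × closes — contains both q2 and \lnot q2.
                  branch 2.1.2.1.2 (add T ((\lnot q1 \leftrightarrow q3) \land \lnot q3)):
                    T ((\lnot q1 \leftrightarrow q3) \land \lnot q3): α-rule — add T (\lnot q1 \leftrightarrow q3), T \lnot q3.
                    T (\lnot q1 \leftrightarrow q3): β-rule — branch into T \lnot q1, T q3  //  F \lnot q1, F q3.
                      branch 2.1.2.1.2.1 (add T \lnot q1, T q3):
                        × closes — contains both q3 and \lnot q3.
                      branch 2.1.2.1.2.2 (add F \lnot q1, F q3):
                        × closes — contains both q1 and \lnot q1.
              branch 2.1.2.2 (add F \lnot q1, T q3):
                T (\lnot q2 \lor ((\lnot q1 \leftrightarrow q3) \land \lnot q3)): β-rule — branch into T \lnot q2  //  T ((\lnot q1 \leftrightarrow q3) \land \lnot q3).
                  branch 2.1.2.2.1 (add T \lnot q2):
                    × closes — contains both q2 and \lnot q2.
                  branch 2.1.2.2.2 (add T ((\lnot q1 \leftrightarrow q3) \land \lnot q3)):
                    T ((\lnot q1 \leftrightarrow q3) \land \lnot q3): α-rule — add T (\lnot q1 \leftrightarrow q3), T \lnot q3.
                    × closes — contains both q3 and \lnot q3.
      branch 2.2 (add F \lnot q3):
        T (q2 \to (\lnot q2 \lor ((\lnot q1 \leftrightarrow q3) \land \lnot q3))): β-rule — branch into F q2  //  T (\lnot q2 \lor ((\lnot q1 \leftrightarrow q3) \land \lnot q3)).
          branch 2.2.1 (add F q2):
            × closes — contains both q2 and \lnot q2.
          branch 2.2.2 (add T (\lnot q2 \lor ((\lnot q1 \leftrightarrow q3) \land \lnot q3))):
            T (\lnot q2 \lor ((\lnot q1 \leftrightarrow q3) \land \lnot q3)): β-rule — branch into T \lnot q2  //  T ((\lnot q1 \leftrightarrow q3) \land \lnot q3).
              branch 2.2.2.1 (add T \lnot q2):
                × closes — contains both q2 and \lnot q2.
              branch 2.2.2.2 (add T ((\lnot q1 \leftrightarrow q3) \land \lnot q3)):
                T ((\lnot q1 \leftrightarrow q3) \land \lnot q3): α-rule — add T (\lnot q1 \leftrightarrow q3), T \lnot q3.
                × closes — contains both q3 and \lnot q3.
All 10 branches close.
Every branch closed; the formula is unsatisfiable.

Unsatisfiable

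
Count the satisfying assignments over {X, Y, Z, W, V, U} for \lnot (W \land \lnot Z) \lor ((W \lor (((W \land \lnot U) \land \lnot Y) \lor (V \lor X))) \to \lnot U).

56

Initial set: {(\lnot (W \land \lnot Z) \lor ((W \lor (((W \land \lnot U) \land \lnot Y) \lor (V \lor X))) \to \lnot U))}.
(\lnot (W \land \lnot Z) \lor ((W \lor (((W \land \lnot U) \land \lnot Y) \lor (V \lor X))) \to \lnot U)): β-rule — branch into \lnot (W \land \lnot Z)  //  ((W \lor (((W \land \lnot U) \land \lnot Y) \lor (V \lor X))) \to \lnot U).
  branch 1 (add \lnot (W \land \lnot Z)):
    \lnot (W \land \lnot Z): β-rule — branch into \lnot W  //  \lnot \lnot Z.
      branch 1.1 (add \lnot W):
        ○ open, literals {W=F}.
      branch 1.2 (add \lnot \lnot Z):
        ○ open, literals {Z=T}.
  branch 2 (add ((W \lor (((W \land \lnot U) \land \lnot Y) \lor (V \lor X))) \to \lnot U)):
    ((W \lor (((W \land \lnot U) \land \lnot Y) \lor (V \lor X))) \to \lnot U): β-rule — branch into \lnot (W \lor (((W \land \lnot U) \land \lnot Y) \lor (V \lor X)))  //  \lnot U.
      branch 2.1 (add \lnot (W \lor (((W \land \lnot U) \land \lnot Y) \lor (V \lor X)))):
        \lnot (W \lor (((W \land \lnot U) \land \lnot Y) \lor (V \lor X))): α-rule — add \lnot W, \lnot (((W \land \lnot U) \land \lnot Y) \lor (V \lor X)).
        \lnot (((W \land \lnot U) \land \lnot Y) \lor (V \lor X)): α-rule — add \lnot ((W \land \lnot U) \land \lnot Y), \lnot (V \lor X).
        \lnot (V \lor X): α-rule — add \lnot V, \lnot X.
        \lnot ((W \land \lnot U) \land \lnot Y): β-rule — branch into \lnot (W \land \lnot U)  //  \lnot \lnot Y.
          branch 2.1.1 (add \lnot (W \land \lnot U)):
            \lnot (W \land \lnot U): β-rule — branch into \lnot W  //  \lnot \lnot U.
              branch 2.1.1.1 (add \lnot W):
                ○ open, literals {V=F, W=F, X=F}.
              branch 2.1.1.2 (add \lnot \lnot U):
                ○ open, literals {U=T, V=F, W=F, X=F}.
          branch 2.1.2 (add \lnot \lnot Y):
            ○ open, literals {V=F, W=F, X=F, Y=T}.
      branch 2.2 (add \lnot U):
        ○ open, literals {U=F}.
0 branches closed, 6 open.
Each open branch fixes some atoms; the unmentioned ones are free. Counting distinct full assignments: branch {W=F} (X, Y, Z, V, U) contributes 32 new; branch {Z=T} (X, Y, W, V, U) contributes 16 new; branch {V=F, W=F, X=F} (Y, Z, U) contributes 0 new; branch {U=T, V=F, W=F, X=F} (Y, Z) contributes 0 new; branch {V=F, W=F, X=F, Y=T} (Z, U) contributes 0 new; branch {U=F} (X, Y, Z, W, V) contributes 8 new. Total: 56.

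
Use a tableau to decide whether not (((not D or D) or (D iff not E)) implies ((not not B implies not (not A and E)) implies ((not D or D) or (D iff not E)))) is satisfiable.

Initial set: {not (((not D or D) or (D iff not E)) implies ((not not B implies not (not A and E)) implies ((not D or D) or (D iff not E))))}.
not (((not D or D) or (D iff not E)) implies ((not not B implies not (not A and E)) implies ((not D or D) or (D iff not E)))): α-rule — add ((not D or D) or (D iff not E)), not ((not not B implies not (not A and E)) implies ((not D or D) or (D iff not E))).
not ((not not B implies not (not A and E)) implies ((not D or D) or (D iff not E))): α-rule — add (not not B implies not (not A and E)), not ((not D or D) or (D iff not E)).
not ((not D or D) or (D iff not E)): α-rule — add not (not D or D), not (D iff not E).
not (not D or D): α-rule — add not not D, not D.
× closes — contains both D and not D.
All 1 branch closes.
Every branch closed; the formula is unsatisfiable.

Unsatisfiable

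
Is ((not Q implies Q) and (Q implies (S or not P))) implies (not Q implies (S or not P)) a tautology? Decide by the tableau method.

Valid

Assume the negation and expand:
Initial set: {not (((not Q implies Q) and (Q implies (S or not P))) implies (not Q implies (S or not P)))}.
not (((not Q implies Q) and (Q implies (S or not P))) implies (not Q implies (S or not P))): α-rule — add ((not Q implies Q) and (Q implies (S or not P))), not (not Q implies (S or not P)).
((not Q implies Q) and (Q implies (S or not P))): α-rule — add (not Q implies Q), (Q implies (S or not P)).
not (not Q implies (S or not P)): α-rule — add not Q, not (S or not P).
not (S or not P): α-rule — add not S, not not P.
(not Q implies Q): β-rule — branch into not not Q  //  Q.
  branch 1 (add not not Q):
    × closes — contains both Q and not Q.
  branch 2 (add Q):
    × closes — contains both Q and not Q.
All 2 branches close.
Every branch closed, so the negation is unsatisfiable and the formula is valid.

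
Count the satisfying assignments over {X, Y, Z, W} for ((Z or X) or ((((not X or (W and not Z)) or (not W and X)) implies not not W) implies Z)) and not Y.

Initial set: {T (((Z or X) or ((((not X or (W and not Z)) or (not W and X)) implies not not W) implies Z)) and not Y)}.
T (((Z or X) or ((((not X or (W and not Z)) or (not W and X)) implies not not W) implies Z)) and not Y): α-rule — add T ((Z or X) or ((((not X or (W and not Z)) or (not W and X)) implies not not W) implies Z)), T not Y.
T ((Z or X) or ((((not X or (W and not Z)) or (not W and X)) implies not not W) implies Z)): β-rule — branch into T (Z or X)  //  T ((((not X or (W and not Z)) or (not W and X)) implies not not W) implies Z).
  branch 1 (add T (Z or X)):
    T (Z or X): β-rule — branch into T Z  //  T X.
      branch 1.1 (add T Z):
        ○ open, literals {Y=0, Z=1}.
      branch 1.2 (add T X):
        ○ open, literals {X=1, Y=0}.
  branch 2 (add T ((((not X or (W and not Z)) or (not W and X)) implies not not W) implies Z)):
    T ((((not X or (W and not Z)) or (not W and X)) implies not not W) implies Z): β-rule — branch into F (((not X or (W and not Z)) or (not W and X)) implies not not W)  //  T Z.
      branch 2.1 (add F (((not X or (W and not Z)) or (not W and X)) implies not not W)):
        F (((not X or (W and not Z)) or (not W and X)) implies not not W): α-rule — add T ((not X or (W and not Z)) or (not W and X)), F not not W.
        F not not W: drop double negation, giving F W.
        T ((not X or (W and not Z)) or (not W and X)): β-rule — branch into T (not X or (W and not Z))  //  T (not W and X).
          branch 2.1.1 (add T (not X or (W and not Z))):
            T (not X or (W and not Z)): β-rule — branch into T not X  //  T (W and not Z).
              branch 2.1.1.1 (add T not X):
                ○ open, literals {W=0, X=0, Y=0}.
              branch 2.1.1.2 (add T (W and not Z)):
                T (W and not Z): α-rule — add T W, T not Z.
                × closes — contains both W and not W.
          branch 2.1.2 (add T (not W and X)):
            T (not W and X): α-rule — add T not W, T X.
            ○ open, literals {W=0, X=1, Y=0}.
      branch 2.2 (add T Z):
        ○ open, literals {Y=0, Z=1}.
1 branch closed, 5 open.
Each open branch fixes some atoms; the unmentioned ones are free. Counting distinct full assignments: branch {Y=0, Z=1} (X, W) contributes 4 new; branch {X=1, Y=0} (Z, W) contributes 2 new; branch {W=0, X=0, Y=0} (Z) contributes 1 new; branch {W=0, X=1, Y=0} (Z) contributes 0 new; branch {Y=0, Z=1} (X, W) contributes 0 new. Total: 7.

7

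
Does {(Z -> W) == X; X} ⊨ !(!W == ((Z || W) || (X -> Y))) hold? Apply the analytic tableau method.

Initial set: {T ((Z -> W) == X); T X; F !(!W == ((Z || W) || (X -> Y)))}.
T ((Z -> W) == X): β-rule — branch into T (Z -> W), T X  //  F (Z -> W), F X.
  branch 1 (add T (Z -> W), T X):
    F !(!W == ((Z || W) || (X -> Y))): β-rule — branch into T !W, T ((Z || W) || (X -> Y))  //  F !W, F ((Z || W) || (X -> Y)).
      branch 1.1 (add T !W, T ((Z || W) || (X -> Y))):
        T (Z -> W): β-rule — branch into F Z  //  T W.
          branch 1.1.1 (add F Z):
            T ((Z || W) || (X -> Y)): β-rule — branch into T (Z || W)  //  T (X -> Y).
              branch 1.1.1.1 (add T (Z || W)):
                T (Z || W): β-rule — branch into T Z  //  T W.
                  branch 1.1.1.1.1 (add T Z):
                    × closes — contains both Z and !Z.
                  branch 1.1.1.1.2 (add T W):
                    × closes — contains both W and !W.
              branch 1.1.1.2 (add T (X -> Y)):
                T (X -> Y): β-rule — branch into F X  //  T Y.
                  branch 1.1.1.2.1 (add F X):
                    × closes — contains both X and !X.
                  branch 1.1.1.2.2 (add T Y):
                    ○ open, literals {W=false, X=true, Y=true, Z=false}.
          branch 1.1.2 (add T W):
            × closes — contains both W and !W.
      branch 1.2 (add F !W, F ((Z || W) || (X -> Y))):
        F ((Z || W) || (X -> Y)): α-rule — add F (Z || W), F (X -> Y).
        F (Z || W): α-rule — add F Z, F W.
        × closes — contains both W and !W.
  branch 2 (add F (Z -> W), F X):
    × closes — contains both X and !X.
6 branches closed, 1 open.
An open branch gives a countermodel: W=false, X=true, Y=true, Z=false (unmentioned atoms arbitrary); the premises hold there but the conclusion fails.

No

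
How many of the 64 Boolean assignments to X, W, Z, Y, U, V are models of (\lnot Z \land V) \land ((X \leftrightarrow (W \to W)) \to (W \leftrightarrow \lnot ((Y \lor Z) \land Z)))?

Initial set: {((\lnot Z \land V) \land ((X \leftrightarrow (W \to W)) \to (W \leftrightarrow \lnot ((Y \lor Z) \land Z))))}.
((\lnot Z \land V) \land ((X \leftrightarrow (W \to W)) \to (W \leftrightarrow \lnot ((Y \lor Z) \land Z)))): α-rule — add (\lnot Z \land V), ((X \leftrightarrow (W \to W)) \to (W \leftrightarrow \lnot ((Y \lor Z) \land Z))).
(\lnot Z \land V): α-rule — add \lnot Z, V.
((X \leftrightarrow (W \to W)) \to (W \leftrightarrow \lnot ((Y \lor Z) \land Z))): β-rule — branch into \lnot (X \leftrightarrow (W \to W))  //  (W \leftrightarrow \lnot ((Y \lor Z) \land Z)).
  branch 1 (add \lnot (X \leftrightarrow (W \to W))):
    \lnot (X \leftrightarrow (W \to W)): β-rule — branch into X, \lnot (W \to W)  //  \lnot X, (W \to W).
      branch 1.1 (add X, \lnot (W \to W)):
        \lnot (W \to W): α-rule — add W, \lnot W.
        × closes — contains both W and \lnot W.
      branch 1.2 (add \lnot X, (W \to W)):
        (W \to W): β-rule — branch into \lnot W  //  W.
          branch 1.2.1 (add \lnot W):
            ○ open, literals {V=1, W=0, X=0, Z=0}.
          branch 1.2.2 (add W):
            ○ open, literals {V=1, W=1, X=0, Z=0}.
  branch 2 (add (W \leftrightarrow \lnot ((Y \lor Z) \land Z))):
    (W \leftrightarrow \lnot ((Y \lor Z) \land Z)): β-rule — branch into W, \lnot ((Y \lor Z) \land Z)  //  \lnot W, \lnot \lnot ((Y \lor Z) \land Z).
      branch 2.1 (add W, \lnot ((Y \lor Z) \land Z)):
        \lnot ((Y \lor Z) \land Z): β-rule — branch into \lnot (Y \lor Z)  //  \lnot Z.
          branch 2.1.1 (add \lnot (Y \lor Z)):
            \lnot (Y \lor Z): α-rule — add \lnot Y, \lnot Z.
            ○ open, literals {V=1, W=1, Y=0, Z=0}.
          branch 2.1.2 (add \lnot Z):
            ○ open, literals {V=1, W=1, Z=0}.
      branch 2.2 (add \lnot W, \lnot \lnot ((Y \lor Z) \land Z)):
        \lnot \lnot ((Y \lor Z) \land Z): α-rule — add (Y \lor Z), Z.
        × closes — contains both Z and \lnot Z.
2 branches closed, 4 open.
Each open branch fixes some atoms; the unmentioned ones are free. Counting distinct full assignments: branch {V=1, W=0, X=0, Z=0} (Y, U) contributes 4 new; branch {V=1, W=1, X=0, Z=0} (Y, U) contributes 4 new; branch {V=1, W=1, Y=0, Z=0} (X, U) contributes 2 new; branch {V=1, W=1, Z=0} (X, Y, U) contributes 2 new. Total: 12.

12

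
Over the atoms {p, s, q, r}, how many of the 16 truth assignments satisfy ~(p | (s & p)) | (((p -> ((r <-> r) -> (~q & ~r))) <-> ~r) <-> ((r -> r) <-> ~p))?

Initial set: {(~(p | (s & p)) | (((p -> ((r <-> r) -> (~q & ~r))) <-> ~r) <-> ((r -> r) <-> ~p)))}.
(~(p | (s & p)) | (((p -> ((r <-> r) -> (~q & ~r))) <-> ~r) <-> ((r -> r) <-> ~p))): β-rule — branch into ~(p | (s & p))  //  (((p -> ((r <-> r) -> (~q & ~r))) <-> ~r) <-> ((r -> r) <-> ~p)).
  branch 1 (add ~(p | (s & p))):
    ~(p | (s & p)): α-rule — add ~p, ~(s & p).
    ~(s & p): β-rule — branch into ~s  //  ~p.
      branch 1.1 (add ~s):
        ○ open, literals {p=0, s=0}.
      branch 1.2 (add ~p):
        ○ open, literals {p=0}.
  branch 2 (add (((p -> ((r <-> r) -> (~q & ~r))) <-> ~r) <-> ((r -> r) <-> ~p))):
    (((p -> ((r <-> r) -> (~q & ~r))) <-> ~r) <-> ((r -> r) <-> ~p)): β-rule — branch into ((p -> ((r <-> r) -> (~q & ~r))) <-> ~r), ((r -> r) <-> ~p)  //  ~((p -> ((r <-> r) -> (~q & ~r))) <-> ~r), ~((r -> r) <-> ~p).
      branch 2.1 (add ((p -> ((r <-> r) -> (~q & ~r))) <-> ~r), ((r -> r) <-> ~p)):
        ((p -> ((r <-> r) -> (~q & ~r))) <-> ~r): β-rule — branch into (p -> ((r <-> r) -> (~q & ~r))), ~r  //  ~(p -> ((r <-> r) -> (~q & ~r))), ~~r.
          branch 2.1.1 (add (p -> ((r <-> r) -> (~q & ~r))), ~r):
            ((r -> r) <-> ~p): β-rule — branch into (r -> r), ~p  //  ~(r -> r), ~~p.
              branch 2.1.1.1 (add (r -> r), ~p):
                (p -> ((r <-> r) -> (~q & ~r))): β-rule — branch into ~p  //  ((r <-> r) -> (~q & ~r)).
                  branch 2.1.1.1.1 (add ~p):
                    (r -> r): β-rule — branch into ~r  //  r.
                      branch 2.1.1.1.1.1 (add ~r):
                        ○ open, literals {p=0, r=0}.
                      branch 2.1.1.1.1.2 (add r):
                        × closes — contains both r and ~r.
                  branch 2.1.1.1.2 (add ((r <-> r) -> (~q & ~r))):
                    (r -> r): β-rule — branch into ~r  //  r.
                      branch 2.1.1.1.2.1 (add ~r):
                        ((r <-> r) -> (~q & ~r)): β-rule — branch into ~(r <-> r)  //  (~q & ~r).
                          branch 2.1.1.1.2.1.1 (add ~(r <-> r)):
                            ~(r <-> r): β-rule — branch into r, ~r  //  ~r, r.
                              branch 2.1.1.1.2.1.1.1 (add r, ~r):
                                × closes — contains both r and ~r.
                              branch 2.1.1.1.2.1.1.2 (add ~r, r):
                                × closes — contains both r and ~r.
                          branch 2.1.1.1.2.1.2 (add (~q & ~r)):
                            (~q & ~r): α-rule — add ~q, ~r.
                            ○ open, literals {p=0, q=0, r=0}.
                      branch 2.1.1.1.2.2 (add r):
                        × closes — contains both r and ~r.
              branch 2.1.1.2 (add ~(r -> r), ~~p):
                ~(r -> r): α-rule — add r, ~r.
                × closes — contains both r and ~r.
          branch 2.1.2 (add ~(p -> ((r <-> r) -> (~q & ~r))), ~~r):
            ~(p -> ((r <-> r) -> (~q & ~r))): α-rule — add p, ~((r <-> r) -> (~q & ~r)).
            ~((r <-> r) -> (~q & ~r)): α-rule — add (r <-> r), ~(~q & ~r).
            ((r -> r) <-> ~p): β-rule — branch into (r -> r), ~p  //  ~(r -> r), ~~p.
              branch 2.1.2.1 (add (r -> r), ~p):
                × closes — contains both p and ~p.
              branch 2.1.2.2 (add ~(r -> r), ~~p):
                ~(r -> r): α-rule — add r, ~r.
                × closes — contains both r and ~r.
      branch 2.2 (add ~((p -> ((r <-> r) -> (~q & ~r))) <-> ~r), ~((r -> r) <-> ~p)):
        ~((p -> ((r <-> r) -> (~q & ~r))) <-> ~r): β-rule — branch into (p -> ((r <-> r) -> (~q & ~r))), ~~r  //  ~(p -> ((r <-> r) -> (~q & ~r))), ~r.
          branch 2.2.1 (add (p -> ((r <-> r) -> (~q & ~r))), ~~r):
            ~((r -> r) <-> ~p): β-rule — branch into (r -> r), ~~p  //  ~(r -> r), ~p.
              branch 2.2.1.1 (add (r -> r), ~~p):
                (p -> ((r <-> r) -> (~q & ~r))): β-rule — branch into ~p  //  ((r <-> r) -> (~q & ~r)).
                  branch 2.2.1.1.1 (add ~p):
                    × closes — contains both p and ~p.
                  branch 2.2.1.1.2 (add ((r <-> r) -> (~q & ~r))):
                    (r -> r): β-rule — branch into ~r  //  r.
                      branch 2.2.1.1.2.1 (add ~r):
                        × closes — contains both r and ~r.
                      branch 2.2.1.1.2.2 (add r):
                        ((r <-> r) -> (~q & ~r)): β-rule — branch into ~(r <-> r)  //  (~q & ~r).
                          branch 2.2.1.1.2.2.1 (add ~(r <-> r)):
                            ~(r <-> r): β-rule — branch into r, ~r  //  ~r, r.
                              branch 2.2.1.1.2.2.1.1 (add r, ~r):
                                × closes — contains both r and ~r.
                              branch 2.2.1.1.2.2.1.2 (add ~r, r):
                                × closes — contains both r and ~r.
                          branch 2.2.1.1.2.2.2 (add (~q & ~r)):
                            (~q & ~r): α-rule — add ~q, ~r.
                            × closes — contains both r and ~r.
              branch 2.2.1.2 (add ~(r -> r), ~p):
                ~(r -> r): α-rule — add r, ~r.
                × closes — contains both r and ~r.
          branch 2.2.2 (add ~(p -> ((r <-> r) -> (~q & ~r))), ~r):
            ~(p -> ((r <-> r) -> (~q & ~r))): α-rule — add p, ~((r <-> r) -> (~q & ~r)).
            ~((r <-> r) -> (~q & ~r)): α-rule — add (r <-> r), ~(~q & ~r).
            ~((r -> r) <-> ~p): β-rule — branch into (r -> r), ~~p  //  ~(r -> r), ~p.
              branch 2.2.2.1 (add (r -> r), ~~p):
                (r <-> r): β-rule — branch into r, r  //  ~r, ~r.
                  branch 2.2.2.1.1 (add r, r):
                    × closes — contains both r and ~r.
                  branch 2.2.2.1.2 (add ~r, ~r):
                    ~(~q & ~r): β-rule — branch into ~~q  //  ~~r.
                      branch 2.2.2.1.2.1 (add ~~q):
                        (r -> r): β-rule — branch into ~r  //  r.
                          branch 2.2.2.1.2.1.1 (add ~r):
                            ○ open, literals {p=1, q=1, r=0}.
                          branch 2.2.2.1.2.1.2 (add r):
                            × closes — contains both r and ~r.
                      branch 2.2.2.1.2.2 (add ~~r):
                        × closes — contains both r and ~r.
              branch 2.2.2.2 (add ~(r -> r), ~p):
                × closes — contains both p and ~p.
17 branches closed, 5 open.
Each open branch fixes some atoms; the unmentioned ones are free. Counting distinct full assignments: branch {p=0, s=0} (q, r) contributes 4 new; branch {p=0} (s, q, r) contributes 4 new; branch {p=0, r=0} (s, q) contributes 0 new; branch {p=0, q=0, r=0} (s) contributes 0 new; branch {p=1, q=1, r=0} (s) contributes 2 new. Total: 10.

10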